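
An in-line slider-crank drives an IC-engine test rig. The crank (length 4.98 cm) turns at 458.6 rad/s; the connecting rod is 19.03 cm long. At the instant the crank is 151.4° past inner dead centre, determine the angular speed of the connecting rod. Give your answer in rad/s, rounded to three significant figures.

ω = 458.6 rad/s
The rod makes angle φ with the slider axis where L sinφ = r sinθ; differentiating, L cosφ·φ̇ = r ω cosθ.
L cosφ = √(L² − r² sin²θ) = 0.1888 m.
|ω_rod| = r ω |cosθ| / √(L² − r² sin²θ) = 0.0498·458.6·0.87798/0.1888 = 106.21 rad/s.

106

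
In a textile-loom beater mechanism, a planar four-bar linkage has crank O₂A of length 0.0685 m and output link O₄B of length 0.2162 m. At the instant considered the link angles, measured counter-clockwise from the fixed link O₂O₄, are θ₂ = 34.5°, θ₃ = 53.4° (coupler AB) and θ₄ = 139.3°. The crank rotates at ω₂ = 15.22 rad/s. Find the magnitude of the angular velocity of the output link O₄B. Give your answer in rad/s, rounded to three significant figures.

ω₂ = 15.22 rad/s
Differentiating the loop-closure r₂e^{iθ₂}+r₃e^{iθ₃}=r₁+r₄e^{iθ₄} gives r₂ω₂e^{iθ₂}+r₃ω₃e^{iθ₃}=r₄ω₄e^{iθ₄}.
Eliminating the other unknown: ω₄ = r₂ω₂ sin(θ₂−θ₃) / [r₄ sin(θ₄−θ₃)].
Numerator sine = -0.32392; denominator sine = +0.99744.
Result = 0.0685·15.22·(-0.32392) / (0.2162·(+0.99744)) = -1.566 rad/s; magnitude 1.566 rad/s.

1.57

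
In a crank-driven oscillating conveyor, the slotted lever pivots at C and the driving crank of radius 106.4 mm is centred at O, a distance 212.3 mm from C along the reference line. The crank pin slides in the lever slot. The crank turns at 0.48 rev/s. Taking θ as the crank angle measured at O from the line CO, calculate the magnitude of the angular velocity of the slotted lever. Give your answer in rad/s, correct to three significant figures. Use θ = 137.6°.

0.702

ω = 3.016 rad/s (from 0.48 rev/s).
Crank pin A relative to C: A = (d + r cosθ, r sinθ); lever angle φ = atan2(r sinθ, d + r cosθ).
Differentiating tanφ: φ̇ = rω(d cosθ + r)/(d² + r² + 2dr cosθ).
d² + r² + 2dr cosθ = |CA|² = 0.0230307 m²;  d cosθ + r = -0.050374 m.
|ω_lever| = |0.1064·3.016·-0.050374| / 0.0230307 = 0.70188 rad/s.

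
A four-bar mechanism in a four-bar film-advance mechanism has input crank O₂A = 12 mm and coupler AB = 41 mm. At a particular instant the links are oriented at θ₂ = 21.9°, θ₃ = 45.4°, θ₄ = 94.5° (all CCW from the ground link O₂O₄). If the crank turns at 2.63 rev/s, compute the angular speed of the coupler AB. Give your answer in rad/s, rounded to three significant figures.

ω₂ = 16.52 rad/s (from 2.63 rev/s).
Differentiating the loop-closure r₂e^{iθ₂}+r₃e^{iθ₃}=r₁+r₄e^{iθ₄} gives r₂ω₂e^{iθ₂}+r₃ω₃e^{iθ₃}=r₄ω₄e^{iθ₄}.
Eliminating the other unknown: ω₃ = r₂ω₂ sin(θ₄−θ₂) / [r₃ sin(θ₃−θ₄)].
Numerator sine = +0.95424; denominator sine = -0.75585.
Result = 0.012·16.52·(+0.95424) / (0.041·(-0.75585)) = -6.1059 rad/s; magnitude 6.1059 rad/s.

6.11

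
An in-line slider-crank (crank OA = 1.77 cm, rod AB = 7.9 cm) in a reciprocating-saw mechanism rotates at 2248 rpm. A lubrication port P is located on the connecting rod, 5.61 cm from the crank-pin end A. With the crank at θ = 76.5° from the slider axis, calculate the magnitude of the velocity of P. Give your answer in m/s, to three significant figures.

ω = 235.4 rad/s.  Crank-pin speed |V_A| = rω = 4.1668 m/s, perpendicular to OA.
Rod angle: sinφ = −(r/L) sinθ ⇒ φ = -12.583°; ω_rod = −rω cosθ/√(L²−r²sin²θ) = -12.616 rad/s.
V_P = V_A + ω_rod × AP, with AP = 0.0561 m along the rod.
Components: V_Px = −rω sinθ − a·ω_rod·sinφ = -4.2058 m/s;  V_Py = rω cosθ + a·ω_rod·cosφ = +0.28196 m/s.
|V_P| = √(V_Px² + V_Py²) = 4.2153 m/s.

4.22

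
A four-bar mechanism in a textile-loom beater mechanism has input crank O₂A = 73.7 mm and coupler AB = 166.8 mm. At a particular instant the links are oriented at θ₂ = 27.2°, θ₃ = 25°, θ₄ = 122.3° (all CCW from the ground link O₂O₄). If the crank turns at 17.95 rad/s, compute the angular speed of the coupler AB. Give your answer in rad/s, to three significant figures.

ω₂ = 17.95 rad/s
Differentiating the loop-closure r₂e^{iθ₂}+r₃e^{iθ₃}=r₁+r₄e^{iθ₄} gives r₂ω₂e^{iθ₂}+r₃ω₃e^{iθ₃}=r₄ω₄e^{iθ₄}.
Eliminating the other unknown: ω₃ = r₂ω₂ sin(θ₄−θ₂) / [r₃ sin(θ₃−θ₄)].
Numerator sine = +0.99604; denominator sine = -0.99189.
Result = 0.0737·17.95·(+0.99604) / (0.1668·(-0.99189)) = -7.9643 rad/s; magnitude 7.9643 rad/s.

7.96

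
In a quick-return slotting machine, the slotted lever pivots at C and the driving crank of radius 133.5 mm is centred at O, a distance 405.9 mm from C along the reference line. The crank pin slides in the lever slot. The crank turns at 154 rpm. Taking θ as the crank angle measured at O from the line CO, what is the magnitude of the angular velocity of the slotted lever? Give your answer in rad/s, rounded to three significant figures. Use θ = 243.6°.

0.753

ω = 16.13 rad/s (from 154 rpm).
Crank pin A relative to C: A = (d + r cosθ, r sinθ); lever angle φ = atan2(r sinθ, d + r cosθ).
Differentiating tanφ: φ̇ = rω(d cosθ + r)/(d² + r² + 2dr cosθ).
d² + r² + 2dr cosθ = |CA|² = 0.13439 m²;  d cosθ + r = -0.046977 m.
|ω_lever| = |0.1335·16.13·-0.046977| / 0.13439 = 0.75258 rad/s.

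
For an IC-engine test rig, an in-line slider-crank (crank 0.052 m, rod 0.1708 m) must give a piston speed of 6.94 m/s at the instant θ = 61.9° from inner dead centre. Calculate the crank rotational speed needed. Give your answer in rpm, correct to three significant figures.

1260

For an in-line slider-crank, |v_piston| = rω|sinθ|·[1 + r cosθ/√(L² − r² sin²θ)].
With r = 0.052 m, L = 0.1708 m, θ = 61.9°: the bracketed kinematic factor |dx/dθ| = 0.052699 m.
ω = v/|dx/dθ| = 6.94/0.052699 = 131.69 rad/s.
N = 60ω/(2π) = 1257.6 rpm.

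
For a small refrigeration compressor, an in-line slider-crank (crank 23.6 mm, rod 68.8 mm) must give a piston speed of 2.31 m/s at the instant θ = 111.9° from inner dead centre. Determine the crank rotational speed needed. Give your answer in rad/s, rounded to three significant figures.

For an in-line slider-crank, |v_piston| = rω|sinθ|·[1 + r cosθ/√(L² − r² sin²θ)].
With r = 0.0236 m, L = 0.0688 m, θ = 111.9°: the bracketed kinematic factor |dx/dθ| = 0.018942 m.
ω = v/|dx/dθ| = 2.31/0.018942 = 121.95 rad/s.

122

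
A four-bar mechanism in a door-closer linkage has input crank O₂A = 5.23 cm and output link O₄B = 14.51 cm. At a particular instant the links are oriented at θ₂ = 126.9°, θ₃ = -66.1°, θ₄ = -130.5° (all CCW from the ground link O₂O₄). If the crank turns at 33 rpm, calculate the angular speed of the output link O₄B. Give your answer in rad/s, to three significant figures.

ω₂ = 3.456 rad/s (from 33 rpm).
Differentiating the loop-closure r₂e^{iθ₂}+r₃e^{iθ₃}=r₁+r₄e^{iθ₄} gives r₂ω₂e^{iθ₂}+r₃ω₃e^{iθ₃}=r₄ω₄e^{iθ₄}.
Eliminating the other unknown: ω₄ = r₂ω₂ sin(θ₂−θ₃) / [r₄ sin(θ₄−θ₃)].
Numerator sine = -0.22495; denominator sine = -0.90183.
Result = 0.0523·3.456·(-0.22495) / (0.1451·(-0.90183)) = +0.3107 rad/s; magnitude 0.3107 rad/s.

0.311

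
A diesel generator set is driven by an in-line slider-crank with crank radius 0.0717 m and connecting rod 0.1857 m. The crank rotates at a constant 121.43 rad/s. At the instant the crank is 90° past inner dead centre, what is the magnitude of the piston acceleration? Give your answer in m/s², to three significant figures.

443

ω = 121.4 rad/s
x(θ) = r cosθ + √(L² − r² sin²θ); with ω constant, a = ω²·d²x/dθ².
d²x/dθ² = −r cosθ − r²(cos2θ)/√u − r⁴ sin²2θ/(4u^{3/2}),  u = L² − r² sin²θ = 0.0293436 m².
Substituting r = 0.0717 m, L = 0.1857 m, θ = 90°: d²x/dθ² = +0.030011 m.
a = ω²·d²x/dθ² = (121.4)²·(+0.030011) = +442.52 m/s²;  |a| = 442.52 m/s².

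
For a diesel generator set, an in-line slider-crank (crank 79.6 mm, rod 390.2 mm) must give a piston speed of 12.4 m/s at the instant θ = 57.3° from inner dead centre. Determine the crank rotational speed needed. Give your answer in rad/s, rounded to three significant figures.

166

For an in-line slider-crank, |v_piston| = rω|sinθ|·[1 + r cosθ/√(L² − r² sin²θ)].
With r = 0.0796 m, L = 0.3902 m, θ = 57.3°: the bracketed kinematic factor |dx/dθ| = 0.074478 m.
ω = v/|dx/dθ| = 12.4/0.074478 = 166.49 rad/s.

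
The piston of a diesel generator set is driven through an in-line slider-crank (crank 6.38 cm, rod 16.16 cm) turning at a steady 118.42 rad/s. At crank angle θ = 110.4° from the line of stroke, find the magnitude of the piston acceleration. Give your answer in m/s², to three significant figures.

ω = 118.4 rad/s
x(θ) = r cosθ + √(L² − r² sin²θ); with ω constant, a = ω²·d²x/dθ².
d²x/dθ² = −r cosθ − r²(cos2θ)/√u − r⁴ sin²2θ/(4u^{3/2}),  u = L² − r² sin²θ = 0.0225387 m².
Substituting r = 0.0638 m, L = 0.1616 m, θ = 110.4°: d²x/dθ² = +0.042241 m.
a = ω²·d²x/dθ² = (118.4)²·(+0.042241) = +592.35 m/s²;  |a| = 592.35 m/s².

592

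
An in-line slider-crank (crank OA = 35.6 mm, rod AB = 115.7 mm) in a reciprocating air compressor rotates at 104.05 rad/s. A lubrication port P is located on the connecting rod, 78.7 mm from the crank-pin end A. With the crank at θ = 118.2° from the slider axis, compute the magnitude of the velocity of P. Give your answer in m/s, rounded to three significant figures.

2.98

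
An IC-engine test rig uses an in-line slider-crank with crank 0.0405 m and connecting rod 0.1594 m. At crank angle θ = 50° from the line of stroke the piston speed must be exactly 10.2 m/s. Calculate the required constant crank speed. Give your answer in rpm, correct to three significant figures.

2690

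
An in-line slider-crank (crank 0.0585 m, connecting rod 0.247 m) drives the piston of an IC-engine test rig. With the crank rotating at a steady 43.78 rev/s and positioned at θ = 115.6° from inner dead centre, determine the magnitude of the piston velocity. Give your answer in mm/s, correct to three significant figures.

ω = 2π·43.8 = 275.1 rad/s
For an in-line slider-crank, x = r cosθ + √(L² − r² sin²θ), so v = −rω sinθ·[1 + r cosθ/√(L² − r² sin²θ)].
With r = 0.0585 m, L = 0.247 m, θ = 115.6°: √(L² − r² sin²θ) = 0.2413 m.
v = −0.0585·275.1·0.90183·[1 + 0.0585·-0.43209/0.2413] = -12.992 m/s.
|v| = 12.992 m/s = 12992 mm/s.

13000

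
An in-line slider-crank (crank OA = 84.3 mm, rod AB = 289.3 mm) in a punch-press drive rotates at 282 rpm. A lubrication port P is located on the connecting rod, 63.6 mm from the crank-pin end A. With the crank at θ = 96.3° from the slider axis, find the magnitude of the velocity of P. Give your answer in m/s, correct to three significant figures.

ω = 29.53 rad/s.  Crank-pin speed |V_A| = rω = 2.4895 m/s, perpendicular to OA.
Rod angle: sinφ = −(r/L) sinθ ⇒ φ = -16.836°; ω_rod = −rω cosθ/√(L²−r²sin²θ) = +0.98656 rad/s.
V_P = V_A + ω_rod × AP, with AP = 0.0636 m along the rod.
Components: V_Px = −rω sinθ − a·ω_rod·sinφ = -2.4563 m/s;  V_Py = rω cosθ + a·ω_rod·cosφ = -0.21312 m/s.
|V_P| = √(V_Px² + V_Py²) = 2.4655 m/s.

2.47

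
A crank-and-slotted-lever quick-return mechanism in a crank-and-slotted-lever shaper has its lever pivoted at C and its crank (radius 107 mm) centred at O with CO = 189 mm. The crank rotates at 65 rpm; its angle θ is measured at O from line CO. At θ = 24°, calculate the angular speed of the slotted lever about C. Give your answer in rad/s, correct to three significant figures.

ω = 6.807 rad/s (from 65 rpm).
Crank pin A relative to C: A = (d + r cosθ, r sinθ); lever angle φ = atan2(r sinθ, d + r cosθ).
Differentiating tanφ: φ̇ = rω(d cosθ + r)/(d² + r² + 2dr cosθ).
d² + r² + 2dr cosθ = |CA|² = 0.0841193 m²;  d cosθ + r = +0.27966 m.
|ω_lever| = |0.107·6.807·+0.27966| / 0.0841193 = 2.4214 rad/s.

2.42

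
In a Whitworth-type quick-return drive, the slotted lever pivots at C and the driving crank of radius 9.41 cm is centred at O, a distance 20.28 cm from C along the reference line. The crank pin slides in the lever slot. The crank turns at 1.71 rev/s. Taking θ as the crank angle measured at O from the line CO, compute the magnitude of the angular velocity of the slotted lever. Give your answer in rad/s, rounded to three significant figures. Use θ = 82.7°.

ω = 10.74 rad/s (from 1.71 rev/s).
Crank pin A relative to C: A = (d + r cosθ, r sinθ); lever angle φ = atan2(r sinθ, d + r cosθ).
Differentiating tanφ: φ̇ = rω(d cosθ + r)/(d² + r² + 2dr cosθ).
d² + r² + 2dr cosθ = |CA|² = 0.0548323 m²;  d cosθ + r = +0.11987 m.
|ω_lever| = |0.0941·10.74·+0.11987| / 0.0548323 = 2.2102 rad/s.

2.21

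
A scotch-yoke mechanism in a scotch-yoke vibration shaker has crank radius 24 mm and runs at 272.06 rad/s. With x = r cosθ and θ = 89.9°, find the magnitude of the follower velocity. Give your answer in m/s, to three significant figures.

ω = 272.1 rad/s
x = r cosθ ⇒ ẋ = −rω sinθ.
|v| = rω|sinθ| = 0.024·272.1·|sin 89.9°| = 6.5294 m/s.

6.53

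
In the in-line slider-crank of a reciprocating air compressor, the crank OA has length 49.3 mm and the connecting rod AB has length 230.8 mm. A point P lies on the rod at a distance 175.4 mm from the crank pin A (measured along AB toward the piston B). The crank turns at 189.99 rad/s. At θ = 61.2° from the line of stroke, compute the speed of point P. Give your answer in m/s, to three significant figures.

8.93

ω = 190 rad/s.  Crank-pin speed |V_A| = rω = 9.3665 m/s, perpendicular to OA.
Rod angle: sinφ = −(r/L) sinθ ⇒ φ = -10.788°; ω_rod = −rω cosθ/√(L²−r²sin²θ) = -19.903 rad/s.
V_P = V_A + ω_rod × AP, with AP = 0.1754 m along the rod.
Components: V_Px = −rω sinθ − a·ω_rod·sinφ = -8.8614 m/s;  V_Py = rω cosθ + a·ω_rod·cosφ = +1.0831 m/s.
|V_P| = √(V_Px² + V_Py²) = 8.9273 m/s.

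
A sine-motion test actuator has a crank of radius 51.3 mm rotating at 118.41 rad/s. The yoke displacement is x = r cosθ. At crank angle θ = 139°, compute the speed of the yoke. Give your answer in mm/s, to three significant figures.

ω = 118.4 rad/s
x = r cosθ ⇒ ẋ = −rω sinθ.
|v| = rω|sinθ| = 0.0513·118.4·|sin 139°| = 3.9852 m/s = 3985.2 mm/s.

3990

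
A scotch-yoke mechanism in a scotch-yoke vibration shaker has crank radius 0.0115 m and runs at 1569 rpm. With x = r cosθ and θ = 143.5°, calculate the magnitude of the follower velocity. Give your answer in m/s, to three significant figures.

ω = 164.3 rad/s (from 1569 rpm).
x = r cosθ ⇒ ẋ = −rω sinθ.
|v| = rω|sinθ| = 0.0115·164.3·|sin 143.5°| = 1.1239 m/s.

1.12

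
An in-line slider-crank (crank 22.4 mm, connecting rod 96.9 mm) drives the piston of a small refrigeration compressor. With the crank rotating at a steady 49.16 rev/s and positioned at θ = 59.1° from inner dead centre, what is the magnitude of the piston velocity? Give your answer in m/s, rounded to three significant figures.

6.66

ω = 2π·49.2 = 308.9 rad/s
For an in-line slider-crank, x = r cosθ + √(L² − r² sin²θ), so v = −rω sinθ·[1 + r cosθ/√(L² − r² sin²θ)].
With r = 0.0224 m, L = 0.0969 m, θ = 59.1°: √(L² − r² sin²θ) = 0.094975 m.
v = −0.0224·308.9·0.85806·[1 + 0.0224·0.51354/0.094975] = -6.656 m/s.
|v| = 6.656 m/s.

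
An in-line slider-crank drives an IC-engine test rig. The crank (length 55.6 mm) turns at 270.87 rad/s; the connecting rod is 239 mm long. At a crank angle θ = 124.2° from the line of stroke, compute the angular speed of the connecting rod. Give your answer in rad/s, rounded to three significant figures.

36.1

ω = 270.9 rad/s
The rod makes angle φ with the slider axis where L sinφ = r sinθ; differentiating, L cosφ·φ̇ = r ω cosθ.
L cosφ = √(L² − r² sin²θ) = 0.23453 m.
|ω_rod| = r ω |cosθ| / √(L² − r² sin²θ) = 0.0556·270.9·0.56208/0.23453 = 36.094 rad/s.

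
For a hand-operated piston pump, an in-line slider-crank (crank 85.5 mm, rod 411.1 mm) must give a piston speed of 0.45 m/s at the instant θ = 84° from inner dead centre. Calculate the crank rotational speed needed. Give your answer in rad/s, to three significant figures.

For an in-line slider-crank, |v_piston| = rω|sinθ|·[1 + r cosθ/√(L² − r² sin²θ)].
With r = 0.0855 m, L = 0.4111 m, θ = 84°: the bracketed kinematic factor |dx/dθ| = 0.086921 m.
ω = v/|dx/dθ| = 0.45/0.086921 = 5.1771 rad/s.

5.18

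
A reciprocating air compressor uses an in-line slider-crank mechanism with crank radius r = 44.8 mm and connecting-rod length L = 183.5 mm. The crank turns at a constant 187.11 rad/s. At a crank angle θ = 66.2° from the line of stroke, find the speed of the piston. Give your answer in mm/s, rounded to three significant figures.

8440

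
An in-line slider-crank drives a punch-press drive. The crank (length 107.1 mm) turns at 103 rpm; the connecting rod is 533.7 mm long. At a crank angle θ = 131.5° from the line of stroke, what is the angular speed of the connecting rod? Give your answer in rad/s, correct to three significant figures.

ω = 10.79 rad/s (converted from 103 rpm).
The rod makes angle φ with the slider axis where L sinφ = r sinθ; differentiating, L cosφ·φ̇ = r ω cosθ.
L cosφ = √(L² − r² sin²θ) = 0.52764 m.
|ω_rod| = r ω |cosθ| / √(L² − r² sin²θ) = 0.1071·10.79·0.66262/0.52764 = 1.4507 rad/s.

1.45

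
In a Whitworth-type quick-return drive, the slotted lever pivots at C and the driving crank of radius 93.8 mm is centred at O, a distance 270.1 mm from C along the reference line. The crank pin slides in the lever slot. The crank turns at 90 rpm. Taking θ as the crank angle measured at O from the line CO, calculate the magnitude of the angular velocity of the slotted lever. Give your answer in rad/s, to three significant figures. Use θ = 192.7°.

4.64

ω = 9.425 rad/s (from 90 rpm).
Crank pin A relative to C: A = (d + r cosθ, r sinθ); lever angle φ = atan2(r sinθ, d + r cosθ).
Differentiating tanφ: φ̇ = rω(d cosθ + r)/(d² + r² + 2dr cosθ).
d² + r² + 2dr cosθ = |CA|² = 0.0323214 m²;  d cosθ + r = -0.16969 m.
|ω_lever| = |0.0938·9.425·-0.16969| / 0.0323214 = 4.6414 rad/s.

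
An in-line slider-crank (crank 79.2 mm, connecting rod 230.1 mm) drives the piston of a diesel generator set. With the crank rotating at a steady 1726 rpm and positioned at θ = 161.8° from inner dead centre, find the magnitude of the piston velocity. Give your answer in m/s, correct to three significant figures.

ω = 2π·1726/60 = 180.7 rad/s
For an in-line slider-crank, x = r cosθ + √(L² − r² sin²θ), so v = −rω sinθ·[1 + r cosθ/√(L² − r² sin²θ)].
With r = 0.0792 m, L = 0.2301 m, θ = 161.8°: √(L² − r² sin²θ) = 0.22877 m.
v = −0.0792·180.7·0.31233·[1 + 0.0792·-0.94997/0.22877] = -3.0006 m/s.
|v| = 3.0006 m/s.

3.00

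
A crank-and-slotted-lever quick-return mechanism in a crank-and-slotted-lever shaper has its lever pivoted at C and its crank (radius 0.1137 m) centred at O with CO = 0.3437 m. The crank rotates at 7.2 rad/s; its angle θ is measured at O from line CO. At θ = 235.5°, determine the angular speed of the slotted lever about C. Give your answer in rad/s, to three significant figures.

0.764

ω = 7.2 rad/s
Crank pin A relative to C: A = (d + r cosθ, r sinθ); lever angle φ = atan2(r sinθ, d + r cosθ).
Differentiating tanφ: φ̇ = rω(d cosθ + r)/(d² + r² + 2dr cosθ).
d² + r² + 2dr cosθ = |CA|² = 0.0867886 m²;  d cosθ + r = -0.080974 m.
|ω_lever| = |0.1137·7.2·-0.080974| / 0.0867886 = 0.76379 rad/s.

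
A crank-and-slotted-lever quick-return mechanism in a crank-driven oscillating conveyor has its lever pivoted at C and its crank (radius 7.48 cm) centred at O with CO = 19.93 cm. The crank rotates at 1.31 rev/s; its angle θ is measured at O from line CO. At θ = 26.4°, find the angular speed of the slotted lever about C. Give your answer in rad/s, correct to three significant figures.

2.17

ω = 8.231 rad/s (from 1.31 rev/s).
Crank pin A relative to C: A = (d + r cosθ, r sinθ); lever angle φ = atan2(r sinθ, d + r cosθ).
Differentiating tanφ: φ̇ = rω(d cosθ + r)/(d² + r² + 2dr cosθ).
d² + r² + 2dr cosθ = |CA|² = 0.0720214 m²;  d cosθ + r = +0.25332 m.
|ω_lever| = |0.0748·8.231·+0.25332| / 0.0720214 = 2.1655 rad/s.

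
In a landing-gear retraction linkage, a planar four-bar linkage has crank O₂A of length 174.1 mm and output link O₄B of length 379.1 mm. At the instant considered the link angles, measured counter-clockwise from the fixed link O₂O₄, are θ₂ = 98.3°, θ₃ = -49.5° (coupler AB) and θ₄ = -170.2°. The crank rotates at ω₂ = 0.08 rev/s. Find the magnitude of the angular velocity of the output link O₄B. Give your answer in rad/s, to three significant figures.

ω₂ = 0.5027 rad/s (from 0.08 rev/s).
Differentiating the loop-closure r₂e^{iθ₂}+r₃e^{iθ₃}=r₁+r₄e^{iθ₄} gives r₂ω₂e^{iθ₂}+r₃ω₃e^{iθ₃}=r₄ω₄e^{iθ₄}.
Eliminating the other unknown: ω₄ = r₂ω₂ sin(θ₂−θ₃) / [r₄ sin(θ₄−θ₃)].
Numerator sine = +0.53288; denominator sine = -0.85985.
Result = 0.1741·0.5027·(+0.53288) / (0.3791·(-0.85985)) = -0.14306 rad/s; magnitude 0.14306 rad/s.

0.143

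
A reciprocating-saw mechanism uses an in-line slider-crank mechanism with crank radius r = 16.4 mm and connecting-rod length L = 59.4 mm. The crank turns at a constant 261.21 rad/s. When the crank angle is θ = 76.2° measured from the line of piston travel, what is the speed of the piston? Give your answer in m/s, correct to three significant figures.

4.44

ω = 261.2 rad/s
For an in-line slider-crank, x = r cosθ + √(L² − r² sin²θ), so v = −rω sinθ·[1 + r cosθ/√(L² − r² sin²θ)].
With r = 0.0164 m, L = 0.0594 m, θ = 76.2°: √(L² − r² sin²θ) = 0.057225 m.
v = −0.0164·261.2·0.97113·[1 + 0.0164·0.23853/0.057225] = -4.4446 m/s.
|v| = 4.4446 m/s.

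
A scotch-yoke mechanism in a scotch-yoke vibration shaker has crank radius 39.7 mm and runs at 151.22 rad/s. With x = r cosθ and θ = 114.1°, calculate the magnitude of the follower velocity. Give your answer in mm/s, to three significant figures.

5480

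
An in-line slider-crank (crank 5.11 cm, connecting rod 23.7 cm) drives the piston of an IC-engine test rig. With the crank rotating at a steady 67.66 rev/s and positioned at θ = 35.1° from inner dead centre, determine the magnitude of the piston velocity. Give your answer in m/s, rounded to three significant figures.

14.7

ω = 2π·67.7 = 425.1 rad/s
For an in-line slider-crank, x = r cosθ + √(L² − r² sin²θ), so v = −rω sinθ·[1 + r cosθ/√(L² − r² sin²θ)].
With r = 0.0511 m, L = 0.237 m, θ = 35.1°: √(L² − r² sin²θ) = 0.23517 m.
v = −0.0511·425.1·0.57501·[1 + 0.0511·0.81815/0.23517] = -14.712 m/s.
|v| = 14.712 m/s.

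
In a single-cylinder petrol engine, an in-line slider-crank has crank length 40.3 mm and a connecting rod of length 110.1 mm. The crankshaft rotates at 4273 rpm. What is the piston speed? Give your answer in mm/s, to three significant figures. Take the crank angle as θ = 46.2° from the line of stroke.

16400

ω = 2π·4273/60 = 447.5 rad/s
For an in-line slider-crank, x = r cosθ + √(L² − r² sin²θ), so v = −rω sinθ·[1 + r cosθ/√(L² − r² sin²θ)].
With r = 0.0403 m, L = 0.1101 m, θ = 46.2°: √(L² − r² sin²θ) = 0.10619 m.
v = −0.0403·447.5·0.72176·[1 + 0.0403·0.69214/0.10619] = -16.434 m/s.
|v| = 16.434 m/s = 16434 mm/s.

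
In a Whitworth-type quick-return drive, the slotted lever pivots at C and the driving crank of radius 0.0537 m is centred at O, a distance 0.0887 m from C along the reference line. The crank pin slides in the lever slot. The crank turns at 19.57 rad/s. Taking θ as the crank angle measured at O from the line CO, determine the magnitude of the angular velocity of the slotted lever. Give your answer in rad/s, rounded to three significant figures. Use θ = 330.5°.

ω = 19.57 rad/s
Crank pin A relative to C: A = (d + r cosθ, r sinθ); lever angle φ = atan2(r sinθ, d + r cosθ).
Differentiating tanφ: φ̇ = rω(d cosθ + r)/(d² + r² + 2dr cosθ).
d² + r² + 2dr cosθ = |CA|² = 0.0190427 m²;  d cosθ + r = +0.1309 m.
|ω_lever| = |0.0537·19.57·+0.1309| / 0.0190427 = 7.224 rad/s.

7.22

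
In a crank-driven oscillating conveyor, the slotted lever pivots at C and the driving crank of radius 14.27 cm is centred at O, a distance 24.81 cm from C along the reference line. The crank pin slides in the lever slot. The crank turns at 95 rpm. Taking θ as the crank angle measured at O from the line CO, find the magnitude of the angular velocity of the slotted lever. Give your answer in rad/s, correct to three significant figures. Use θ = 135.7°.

ω = 9.948 rad/s (from 95 rpm).
Crank pin A relative to C: A = (d + r cosθ, r sinθ); lever angle φ = atan2(r sinθ, d + r cosθ).
Differentiating tanφ: φ̇ = rω(d cosθ + r)/(d² + r² + 2dr cosθ).
d² + r² + 2dr cosθ = |CA|² = 0.0312403 m²;  d cosθ + r = -0.034863 m.
|ω_lever| = |0.1427·9.948·-0.034863| / 0.0312403 = 1.5843 rad/s.

1.58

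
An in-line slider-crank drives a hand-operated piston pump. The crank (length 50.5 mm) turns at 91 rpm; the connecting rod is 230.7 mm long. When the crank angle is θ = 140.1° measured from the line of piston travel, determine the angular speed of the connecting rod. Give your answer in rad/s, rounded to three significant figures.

ω = 9.529 rad/s (converted from 91 rpm).
The rod makes angle φ with the slider axis where L sinφ = r sinθ; differentiating, L cosφ·φ̇ = r ω cosθ.
L cosφ = √(L² − r² sin²θ) = 0.22841 m.
|ω_rod| = r ω |cosθ| / √(L² − r² sin²θ) = 0.0505·9.529·0.76717/0.22841 = 1.6163 rad/s.

1.62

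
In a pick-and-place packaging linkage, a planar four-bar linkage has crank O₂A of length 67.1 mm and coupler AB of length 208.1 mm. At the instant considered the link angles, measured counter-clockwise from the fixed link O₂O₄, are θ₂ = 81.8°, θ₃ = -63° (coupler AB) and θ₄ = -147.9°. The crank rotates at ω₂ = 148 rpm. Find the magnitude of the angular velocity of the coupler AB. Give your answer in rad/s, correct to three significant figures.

3.83

ω₂ = 15.5 rad/s (from 148 rpm).
Differentiating the loop-closure r₂e^{iθ₂}+r₃e^{iθ₃}=r₁+r₄e^{iθ₄} gives r₂ω₂e^{iθ₂}+r₃ω₃e^{iθ₃}=r₄ω₄e^{iθ₄}.
Eliminating the other unknown: ω₃ = r₂ω₂ sin(θ₄−θ₂) / [r₃ sin(θ₃−θ₄)].
Numerator sine = +0.76267; denominator sine = +0.99604.
Result = 0.0671·15.5·(+0.76267) / (0.2081·(+0.99604)) = +3.8265 rad/s; magnitude 3.8265 rad/s.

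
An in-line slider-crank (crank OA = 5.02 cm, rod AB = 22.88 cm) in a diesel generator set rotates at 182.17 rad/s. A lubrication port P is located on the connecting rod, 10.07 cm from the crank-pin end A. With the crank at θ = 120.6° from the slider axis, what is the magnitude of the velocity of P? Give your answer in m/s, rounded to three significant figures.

7.92

ω = 182.2 rad/s.  Crank-pin speed |V_A| = rω = 9.1449 m/s, perpendicular to OA.
Rod angle: sinφ = −(r/L) sinθ ⇒ φ = -10.886°; ω_rod = −rω cosθ/√(L²−r²sin²θ) = +20.719 rad/s.
V_P = V_A + ω_rod × AP, with AP = 0.1007 m along the rod.
Components: V_Px = −rω sinθ − a·ω_rod·sinφ = -7.4774 m/s;  V_Py = rω cosθ + a·ω_rod·cosφ = -2.6063 m/s.
|V_P| = √(V_Px² + V_Py²) = 7.9186 m/s.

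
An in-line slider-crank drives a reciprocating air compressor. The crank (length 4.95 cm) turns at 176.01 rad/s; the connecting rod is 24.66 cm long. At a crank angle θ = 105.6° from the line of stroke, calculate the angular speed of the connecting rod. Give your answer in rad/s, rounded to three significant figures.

ω = 176 rad/s
The rod makes angle φ with the slider axis where L sinφ = r sinθ; differentiating, L cosφ·φ̇ = r ω cosθ.
L cosφ = √(L² − r² sin²θ) = 0.24195 m.
|ω_rod| = r ω |cosθ| / √(L² − r² sin²θ) = 0.0495·176·0.26892/0.24195 = 9.6838 rad/s.

9.68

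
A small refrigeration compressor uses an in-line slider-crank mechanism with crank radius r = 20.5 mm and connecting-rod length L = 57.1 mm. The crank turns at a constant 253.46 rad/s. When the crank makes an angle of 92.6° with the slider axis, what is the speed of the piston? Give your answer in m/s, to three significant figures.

5.10

ω = 253.5 rad/s
For an in-line slider-crank, x = r cosθ + √(L² − r² sin²θ), so v = −rω sinθ·[1 + r cosθ/√(L² − r² sin²θ)].
With r = 0.0205 m, L = 0.0571 m, θ = 92.6°: √(L² − r² sin²θ) = 0.053301 m.
v = −0.0205·253.5·0.99897·[1 + 0.0205·-0.04536/0.053301] = -5.1 m/s.
|v| = 5.1 m/s.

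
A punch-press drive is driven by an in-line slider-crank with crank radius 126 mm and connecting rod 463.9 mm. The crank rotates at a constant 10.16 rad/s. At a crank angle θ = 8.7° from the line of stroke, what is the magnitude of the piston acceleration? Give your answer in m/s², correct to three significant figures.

16.2

ω = 10.16 rad/s
x(θ) = r cosθ + √(L² − r² sin²θ); with ω constant, a = ω²·d²x/dθ².
d²x/dθ² = −r cosθ − r²(cos2θ)/√u − r⁴ sin²2θ/(4u^{3/2}),  u = L² − r² sin²θ = 0.21484 m².
Substituting r = 0.126 m, L = 0.4639 m, θ = 8.7°: d²x/dθ² = -0.15729 m.
a = ω²·d²x/dθ² = (10.16)²·(-0.15729) = -16.236 m/s²;  |a| = 16.236 m/s².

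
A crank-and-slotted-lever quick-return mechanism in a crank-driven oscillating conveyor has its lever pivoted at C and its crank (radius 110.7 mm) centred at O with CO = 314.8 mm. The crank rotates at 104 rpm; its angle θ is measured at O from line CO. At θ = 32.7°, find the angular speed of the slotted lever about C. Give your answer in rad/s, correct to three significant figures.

ω = 10.89 rad/s (from 104 rpm).
Crank pin A relative to C: A = (d + r cosθ, r sinθ); lever angle φ = atan2(r sinθ, d + r cosθ).
Differentiating tanφ: φ̇ = rω(d cosθ + r)/(d² + r² + 2dr cosθ).
d² + r² + 2dr cosθ = |CA|² = 0.170004 m²;  d cosθ + r = +0.37561 m.
|ω_lever| = |0.1107·10.89·+0.37561| / 0.170004 = 2.6637 rad/s.

2.66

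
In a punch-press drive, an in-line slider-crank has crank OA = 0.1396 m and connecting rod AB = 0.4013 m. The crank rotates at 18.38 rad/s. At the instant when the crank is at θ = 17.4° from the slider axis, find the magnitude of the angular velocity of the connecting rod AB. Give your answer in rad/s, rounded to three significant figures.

6.13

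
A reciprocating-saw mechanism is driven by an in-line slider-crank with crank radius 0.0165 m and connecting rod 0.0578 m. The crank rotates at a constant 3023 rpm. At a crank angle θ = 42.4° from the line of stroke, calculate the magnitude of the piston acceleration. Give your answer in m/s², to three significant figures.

ω = 2π·3023/60 = 316.6 rad/s
x(θ) = r cosθ + √(L² − r² sin²θ); with ω constant, a = ω²·d²x/dθ².
d²x/dθ² = −r cosθ − r²(cos2θ)/√u − r⁴ sin²2θ/(4u^{3/2}),  u = L² − r² sin²θ = 0.00321705 m².
Substituting r = 0.0165 m, L = 0.0578 m, θ = 42.4°: d²x/dθ² = -0.01272 m.
a = ω²·d²x/dθ² = (316.6)²·(-0.01272) = -1274.8 m/s²;  |a| = 1274.8 m/s².

1270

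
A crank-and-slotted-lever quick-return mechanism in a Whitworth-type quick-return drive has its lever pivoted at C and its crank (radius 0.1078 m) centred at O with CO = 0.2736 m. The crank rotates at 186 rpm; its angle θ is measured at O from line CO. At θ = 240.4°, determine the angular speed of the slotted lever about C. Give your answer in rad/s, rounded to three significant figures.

1.00

ω = 19.48 rad/s (from 186 rpm).
Crank pin A relative to C: A = (d + r cosθ, r sinθ); lever angle φ = atan2(r sinθ, d + r cosθ).
Differentiating tanφ: φ̇ = rω(d cosθ + r)/(d² + r² + 2dr cosθ).
d² + r² + 2dr cosθ = |CA|² = 0.0573411 m²;  d cosθ + r = -0.027342 m.
|ω_lever| = |0.1078·19.48·-0.027342| / 0.0573411 = 1.0012 rad/s.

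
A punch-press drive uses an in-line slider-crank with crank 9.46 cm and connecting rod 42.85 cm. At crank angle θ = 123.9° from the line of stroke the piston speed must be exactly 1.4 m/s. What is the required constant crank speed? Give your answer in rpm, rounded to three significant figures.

For an in-line slider-crank, |v_piston| = rω|sinθ|·[1 + r cosθ/√(L² − r² sin²θ)].
With r = 0.0946 m, L = 0.4285 m, θ = 123.9°: the bracketed kinematic factor |dx/dθ| = 0.068684 m.
ω = v/|dx/dθ| = 1.4/0.068684 = 20.383 rad/s.
N = 60ω/(2π) = 194.64 rpm.

195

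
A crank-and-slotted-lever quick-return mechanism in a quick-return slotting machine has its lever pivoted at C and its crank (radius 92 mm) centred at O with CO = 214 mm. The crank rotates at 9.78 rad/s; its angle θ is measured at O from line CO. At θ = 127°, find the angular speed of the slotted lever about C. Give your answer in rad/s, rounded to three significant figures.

ω = 9.78 rad/s
Crank pin A relative to C: A = (d + r cosθ, r sinθ); lever angle φ = atan2(r sinθ, d + r cosθ).
Differentiating tanφ: φ̇ = rω(d cosθ + r)/(d² + r² + 2dr cosθ).
d² + r² + 2dr cosθ = |CA|² = 0.0305629 m²;  d cosθ + r = -0.036788 m.
|ω_lever| = |0.092·9.78·-0.036788| / 0.0305629 = 1.083 rad/s.

1.08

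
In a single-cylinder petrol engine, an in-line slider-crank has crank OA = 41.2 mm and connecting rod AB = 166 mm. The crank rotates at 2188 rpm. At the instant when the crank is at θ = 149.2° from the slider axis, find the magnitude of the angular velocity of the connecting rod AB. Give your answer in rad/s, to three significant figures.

49.2

ω = 229.1 rad/s (converted from 2188 rpm).
The rod makes angle φ with the slider axis where L sinφ = r sinθ; differentiating, L cosφ·φ̇ = r ω cosθ.
L cosφ = √(L² − r² sin²θ) = 0.16465 m.
|ω_rod| = r ω |cosθ| / √(L² − r² sin²θ) = 0.0412·229.1·0.85896/0.16465 = 49.246 rad/s.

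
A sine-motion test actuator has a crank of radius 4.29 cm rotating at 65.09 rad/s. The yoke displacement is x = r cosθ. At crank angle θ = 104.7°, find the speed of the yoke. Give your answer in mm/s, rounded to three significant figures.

2700

ω = 65.09 rad/s
x = r cosθ ⇒ ẋ = −rω sinθ.
|v| = rω|sinθ| = 0.0429·65.09·|sin 104.7°| = 2.701 m/s = 2701 mm/s.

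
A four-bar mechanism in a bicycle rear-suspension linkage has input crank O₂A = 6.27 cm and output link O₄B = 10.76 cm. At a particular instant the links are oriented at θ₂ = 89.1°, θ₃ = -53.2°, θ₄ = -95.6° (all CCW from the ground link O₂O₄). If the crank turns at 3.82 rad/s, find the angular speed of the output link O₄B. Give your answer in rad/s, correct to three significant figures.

2.02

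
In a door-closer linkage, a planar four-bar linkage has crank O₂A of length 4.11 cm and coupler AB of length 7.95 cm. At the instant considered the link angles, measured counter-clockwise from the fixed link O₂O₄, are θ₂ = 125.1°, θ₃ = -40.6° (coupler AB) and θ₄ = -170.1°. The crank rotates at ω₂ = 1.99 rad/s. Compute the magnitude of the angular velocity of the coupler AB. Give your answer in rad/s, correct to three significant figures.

1.21

ω₂ = 1.99 rad/s
Differentiating the loop-closure r₂e^{iθ₂}+r₃e^{iθ₃}=r₁+r₄e^{iθ₄} gives r₂ω₂e^{iθ₂}+r₃ω₃e^{iθ₃}=r₄ω₄e^{iθ₄}.
Eliminating the other unknown: ω₃ = r₂ω₂ sin(θ₄−θ₂) / [r₃ sin(θ₃−θ₄)].
Numerator sine = +0.90483; denominator sine = +0.77162.
Result = 0.0411·1.99·(+0.90483) / (0.0795·(+0.77162)) = +1.2064 rad/s; magnitude 1.2064 rad/s.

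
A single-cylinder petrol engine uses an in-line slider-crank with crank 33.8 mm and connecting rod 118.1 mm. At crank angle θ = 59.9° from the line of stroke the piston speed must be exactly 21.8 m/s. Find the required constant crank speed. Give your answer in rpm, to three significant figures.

For an in-line slider-crank, |v_piston| = rω|sinθ|·[1 + r cosθ/√(L² − r² sin²θ)].
With r = 0.0338 m, L = 0.1181 m, θ = 59.9°: the bracketed kinematic factor |dx/dθ| = 0.033574 m.
ω = v/|dx/dθ| = 21.8/0.033574 = 649.31 rad/s.
N = 60ω/(2π) = 6200.4 rpm.

6200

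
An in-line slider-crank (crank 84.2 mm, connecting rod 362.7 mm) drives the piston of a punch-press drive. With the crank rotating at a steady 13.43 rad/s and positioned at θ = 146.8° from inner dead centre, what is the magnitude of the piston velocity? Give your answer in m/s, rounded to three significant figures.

0.498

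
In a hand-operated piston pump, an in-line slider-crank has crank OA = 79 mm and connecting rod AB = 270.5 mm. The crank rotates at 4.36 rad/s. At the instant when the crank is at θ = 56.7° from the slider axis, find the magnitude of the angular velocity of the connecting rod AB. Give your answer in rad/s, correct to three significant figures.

ω = 4.36 rad/s
The rod makes angle φ with the slider axis where L sinφ = r sinθ; differentiating, L cosφ·φ̇ = r ω cosθ.
L cosφ = √(L² − r² sin²θ) = 0.26232 m.
|ω_rod| = r ω |cosθ| / √(L² − r² sin²θ) = 0.079·4.36·0.54902/0.26232 = 0.7209 rad/s.

0.721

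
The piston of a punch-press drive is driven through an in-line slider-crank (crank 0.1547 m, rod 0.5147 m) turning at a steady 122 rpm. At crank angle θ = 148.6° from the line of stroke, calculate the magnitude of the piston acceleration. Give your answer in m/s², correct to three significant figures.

ω = 2π·122/60 = 12.78 rad/s
x(θ) = r cosθ + √(L² − r² sin²θ); with ω constant, a = ω²·d²x/dθ².
d²x/dθ² = −r cosθ − r²(cos2θ)/√u − r⁴ sin²2θ/(4u^{3/2}),  u = L² − r² sin²θ = 0.25842 m².
Substituting r = 0.1547 m, L = 0.5147 m, θ = 148.6°: d²x/dθ² = +0.10966 m.
a = ω²·d²x/dθ² = (12.78)²·(+0.10966) = +17.899 m/s²;  |a| = 17.899 m/s².

17.9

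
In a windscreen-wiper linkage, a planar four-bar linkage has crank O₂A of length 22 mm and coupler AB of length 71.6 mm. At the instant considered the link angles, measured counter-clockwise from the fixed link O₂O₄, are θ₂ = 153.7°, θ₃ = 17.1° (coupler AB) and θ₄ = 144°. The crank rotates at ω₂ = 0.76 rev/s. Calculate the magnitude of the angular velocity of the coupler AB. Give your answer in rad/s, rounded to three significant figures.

0.309

ω₂ = 4.775 rad/s (from 0.76 rev/s).
Differentiating the loop-closure r₂e^{iθ₂}+r₃e^{iθ₃}=r₁+r₄e^{iθ₄} gives r₂ω₂e^{iθ₂}+r₃ω₃e^{iθ₃}=r₄ω₄e^{iθ₄}.
Eliminating the other unknown: ω₃ = r₂ω₂ sin(θ₄−θ₂) / [r₃ sin(θ₃−θ₄)].
Numerator sine = -0.16849; denominator sine = -0.79968.
Result = 0.022·4.775·(-0.16849) / (0.0716·(-0.79968)) = +0.30914 rad/s; magnitude 0.30914 rad/s.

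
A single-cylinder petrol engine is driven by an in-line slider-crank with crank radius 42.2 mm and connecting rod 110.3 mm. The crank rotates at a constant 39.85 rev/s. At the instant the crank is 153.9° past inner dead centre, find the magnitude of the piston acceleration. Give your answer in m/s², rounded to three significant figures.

1720

ω = 2π·39.9 = 250.4 rad/s
x(θ) = r cosθ + √(L² − r² sin²θ); with ω constant, a = ω²·d²x/dθ².
d²x/dθ² = −r cosθ − r²(cos2θ)/√u − r⁴ sin²2θ/(4u^{3/2}),  u = L² − r² sin²θ = 0.0118214 m².
Substituting r = 0.0422 m, L = 0.1103 m, θ = 153.9°: d²x/dθ² = +0.027473 m.
a = ω²·d²x/dθ² = (250.4)²·(+0.027473) = +1722.3 m/s²;  |a| = 1722.3 m/s².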